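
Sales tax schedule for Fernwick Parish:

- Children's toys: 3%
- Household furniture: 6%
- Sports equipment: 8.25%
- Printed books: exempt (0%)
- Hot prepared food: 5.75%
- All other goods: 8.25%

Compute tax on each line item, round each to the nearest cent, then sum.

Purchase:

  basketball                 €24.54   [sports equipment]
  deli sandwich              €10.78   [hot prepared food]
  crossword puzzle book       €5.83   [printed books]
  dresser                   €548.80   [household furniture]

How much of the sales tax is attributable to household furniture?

Dresser €548.80: household furniture → 6% → €32.93
Tax on household furniture = €32.93

€32.93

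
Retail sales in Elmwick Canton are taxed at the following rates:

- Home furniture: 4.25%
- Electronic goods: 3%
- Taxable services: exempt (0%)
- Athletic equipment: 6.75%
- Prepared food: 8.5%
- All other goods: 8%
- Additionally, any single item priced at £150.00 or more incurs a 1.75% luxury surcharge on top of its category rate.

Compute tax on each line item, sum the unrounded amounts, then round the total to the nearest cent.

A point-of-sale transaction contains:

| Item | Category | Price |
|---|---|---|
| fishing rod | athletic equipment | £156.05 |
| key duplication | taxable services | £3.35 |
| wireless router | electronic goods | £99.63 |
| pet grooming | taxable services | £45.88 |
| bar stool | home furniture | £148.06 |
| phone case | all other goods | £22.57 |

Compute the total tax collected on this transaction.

Fishing rod £156.05: athletic equipment → 6.75% + 1.75% surcharge = 8.5% → £13.26425
Key duplication £3.35: taxable services → 0% → £0.00
Wireless router £99.63: electronic goods → 3% → £2.9889
Pet grooming £45.88: taxable services → 0% → £0.00
Bar stool £148.06: home furniture → 4.25% → £6.29255
Phone case £22.57: all other goods → 8% → £1.8056
Unrounded tax sum = £24.3513 → £24.35

£24.35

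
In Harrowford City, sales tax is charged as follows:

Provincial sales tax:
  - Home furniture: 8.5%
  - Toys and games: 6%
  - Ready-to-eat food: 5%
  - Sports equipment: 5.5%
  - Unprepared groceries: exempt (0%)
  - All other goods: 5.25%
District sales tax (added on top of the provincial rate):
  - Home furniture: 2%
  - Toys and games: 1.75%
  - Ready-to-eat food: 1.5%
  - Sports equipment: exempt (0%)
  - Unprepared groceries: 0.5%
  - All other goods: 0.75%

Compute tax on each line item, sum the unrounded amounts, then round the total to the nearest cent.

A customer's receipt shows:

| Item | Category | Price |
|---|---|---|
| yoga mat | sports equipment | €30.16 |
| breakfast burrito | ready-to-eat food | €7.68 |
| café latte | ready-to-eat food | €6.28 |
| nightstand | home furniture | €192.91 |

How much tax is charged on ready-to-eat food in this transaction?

€0.91

Breakfast burrito €7.68: ready-to-eat food → 5% + 1.5% district = 6.5% → €0.4992
Café latte €6.28: ready-to-eat food → 5% + 1.5% district = 6.5% → €0.4082
Tax on ready-to-eat food: unrounded sum = €0.9074 → €0.91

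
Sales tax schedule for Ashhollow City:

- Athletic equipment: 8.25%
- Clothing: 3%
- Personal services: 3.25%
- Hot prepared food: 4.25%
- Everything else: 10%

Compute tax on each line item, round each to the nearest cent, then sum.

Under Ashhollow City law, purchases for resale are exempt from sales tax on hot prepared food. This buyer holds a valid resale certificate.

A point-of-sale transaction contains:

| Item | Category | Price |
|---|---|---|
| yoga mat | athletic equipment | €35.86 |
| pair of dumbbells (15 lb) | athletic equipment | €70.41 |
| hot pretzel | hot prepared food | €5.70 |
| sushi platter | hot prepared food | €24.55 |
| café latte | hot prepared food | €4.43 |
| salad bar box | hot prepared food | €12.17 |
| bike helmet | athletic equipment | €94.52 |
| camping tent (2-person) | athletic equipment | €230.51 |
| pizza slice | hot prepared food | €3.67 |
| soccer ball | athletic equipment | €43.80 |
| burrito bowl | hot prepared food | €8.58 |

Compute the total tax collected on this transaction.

Yoga mat €35.86: athletic equipment → 8.25% → €2.96
Pair of dumbbells (15 lb) €70.41: athletic equipment → 8.25% → €5.81
Hot pretzel €5.70: hot prepared food, buyer-exempt → 0% → €0.00
Sushi platter €24.55: hot prepared food, buyer-exempt → 0% → €0.00
Café latte €4.43: hot prepared food, buyer-exempt → 0% → €0.00
Salad bar box €12.17: hot prepared food, buyer-exempt → 0% → €0.00
Bike helmet €94.52: athletic equipment → 8.25% → €7.80
Camping tent (2-person) €230.51: athletic equipment → 8.25% → €19.02
Pizza slice €3.67: hot prepared food, buyer-exempt → 0% → €0.00
Soccer ball €43.80: athletic equipment → 8.25% → €3.61
Burrito bowl €8.58: hot prepared food, buyer-exempt → 0% → €0.00
Total tax = €2.96 + €5.81 + €7.80 + €19.02 + €3.61 = €39.20

€39.20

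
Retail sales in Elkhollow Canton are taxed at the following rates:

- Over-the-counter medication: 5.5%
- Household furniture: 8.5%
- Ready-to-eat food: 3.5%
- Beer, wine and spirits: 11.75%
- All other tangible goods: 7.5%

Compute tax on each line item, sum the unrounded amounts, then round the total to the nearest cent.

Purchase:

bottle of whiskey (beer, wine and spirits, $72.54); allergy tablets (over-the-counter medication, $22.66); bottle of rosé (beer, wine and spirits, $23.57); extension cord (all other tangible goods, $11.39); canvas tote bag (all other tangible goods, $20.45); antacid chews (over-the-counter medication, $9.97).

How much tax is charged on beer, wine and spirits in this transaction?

Bottle of whiskey $72.54: beer, wine and spirits → 11.75% → $8.52345
Bottle of rosé $23.57: beer, wine and spirits → 11.75% → $2.769475
Tax on beer, wine and spirits: unrounded sum = $11.292925 → $11.29

$11.29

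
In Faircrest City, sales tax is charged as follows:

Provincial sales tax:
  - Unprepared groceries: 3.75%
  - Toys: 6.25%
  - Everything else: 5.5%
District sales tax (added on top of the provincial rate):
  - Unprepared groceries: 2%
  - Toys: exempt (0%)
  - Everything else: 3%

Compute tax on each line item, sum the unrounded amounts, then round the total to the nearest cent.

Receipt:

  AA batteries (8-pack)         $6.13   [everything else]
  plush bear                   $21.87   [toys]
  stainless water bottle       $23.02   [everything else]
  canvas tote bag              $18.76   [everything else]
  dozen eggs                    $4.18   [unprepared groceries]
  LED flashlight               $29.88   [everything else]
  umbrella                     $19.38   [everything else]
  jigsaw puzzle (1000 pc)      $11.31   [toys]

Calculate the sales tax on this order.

AA batteries (8-pack) $6.13: everything else → 5.5% + 3% district = 8.5% → $0.52105
Plush bear $21.87: toys → 6.25% + 0% district = 6.25% → $1.366875
Stainless water bottle $23.02: everything else → 5.5% + 3% district = 8.5% → $1.9567
Canvas tote bag $18.76: everything else → 5.5% + 3% district = 8.5% → $1.5946
Dozen eggs $4.18: unprepared groceries → 3.75% + 2% district = 5.75% → $0.24035
LED flashlight $29.88: everything else → 5.5% + 3% district = 8.5% → $2.5398
Umbrella $19.38: everything else → 5.5% + 3% district = 8.5% → $1.6473
Jigsaw puzzle (1000 pc) $11.31: toys → 6.25% + 0% district = 6.25% → $0.706875
Unrounded tax sum = $10.57355 → $10.57

$10.57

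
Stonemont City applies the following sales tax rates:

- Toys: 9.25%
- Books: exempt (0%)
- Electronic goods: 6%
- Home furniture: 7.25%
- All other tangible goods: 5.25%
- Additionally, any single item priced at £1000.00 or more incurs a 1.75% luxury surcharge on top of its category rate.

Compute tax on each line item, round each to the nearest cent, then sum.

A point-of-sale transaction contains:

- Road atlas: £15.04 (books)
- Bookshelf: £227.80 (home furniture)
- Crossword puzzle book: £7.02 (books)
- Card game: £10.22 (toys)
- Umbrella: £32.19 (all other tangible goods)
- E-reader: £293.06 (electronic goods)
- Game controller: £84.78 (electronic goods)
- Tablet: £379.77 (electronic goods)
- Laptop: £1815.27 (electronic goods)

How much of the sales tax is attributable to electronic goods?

£186.14

E-reader £293.06: electronic goods → 6% → £17.58
Game controller £84.78: electronic goods → 6% → £5.09
Tablet £379.77: electronic goods → 6% → £22.79
Laptop £1815.27: electronic goods → 6% + 1.75% surcharge = 7.75% → £140.68
Tax on electronic goods = £17.58 + £5.09 + £22.79 + £140.68 = £186.14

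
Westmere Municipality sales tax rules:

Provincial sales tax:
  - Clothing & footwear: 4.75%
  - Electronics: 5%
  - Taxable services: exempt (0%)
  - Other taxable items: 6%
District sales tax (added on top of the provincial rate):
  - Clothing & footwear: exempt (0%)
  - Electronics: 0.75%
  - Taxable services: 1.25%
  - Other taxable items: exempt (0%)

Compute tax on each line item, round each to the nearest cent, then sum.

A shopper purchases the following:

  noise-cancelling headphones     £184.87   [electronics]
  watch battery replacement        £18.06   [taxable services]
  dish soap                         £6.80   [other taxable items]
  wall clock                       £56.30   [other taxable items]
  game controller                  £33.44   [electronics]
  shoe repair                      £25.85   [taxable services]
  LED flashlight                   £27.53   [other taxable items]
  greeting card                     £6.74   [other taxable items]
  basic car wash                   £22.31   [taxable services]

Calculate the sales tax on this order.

Noise-cancelling headphones £184.87: electronics → 5% + 0.75% district = 5.75% → £10.63
Watch battery replacement £18.06: taxable services → 0% + 1.25% district = 1.25% → £0.23
Dish soap £6.80: other taxable items → 6% + 0% district = 6% → £0.41
Wall clock £56.30: other taxable items → 6% + 0% district = 6% → £3.38
Game controller £33.44: electronics → 5% + 0.75% district = 5.75% → £1.92
Shoe repair £25.85: taxable services → 0% + 1.25% district = 1.25% → £0.32
LED flashlight £27.53: other taxable items → 6% + 0% district = 6% → £1.65
Greeting card £6.74: other taxable items → 6% + 0% district = 6% → £0.40
Basic car wash £22.31: taxable services → 0% + 1.25% district = 1.25% → £0.28
Total tax = £10.63 + £0.23 + £0.41 + £3.38 + £1.92 + £0.32 + £1.65 + £0.40 + £0.28 = £19.22

£19.22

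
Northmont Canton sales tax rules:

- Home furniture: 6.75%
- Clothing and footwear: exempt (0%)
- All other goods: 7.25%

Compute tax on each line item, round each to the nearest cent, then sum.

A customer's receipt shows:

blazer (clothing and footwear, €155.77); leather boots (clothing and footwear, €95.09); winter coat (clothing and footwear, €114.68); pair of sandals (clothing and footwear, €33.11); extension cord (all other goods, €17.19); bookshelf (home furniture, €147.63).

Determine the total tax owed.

€11.22

Blazer €155.77: clothing and footwear → 0% → €0.00
Leather boots €95.09: clothing and footwear → 0% → €0.00
Winter coat €114.68: clothing and footwear → 0% → €0.00
Pair of sandals €33.11: clothing and footwear → 0% → €0.00
Extension cord €17.19: all other goods → 7.25% → €1.25
Bookshelf €147.63: home furniture → 6.75% → €9.97
Total tax = €1.25 + €9.97 = €11.22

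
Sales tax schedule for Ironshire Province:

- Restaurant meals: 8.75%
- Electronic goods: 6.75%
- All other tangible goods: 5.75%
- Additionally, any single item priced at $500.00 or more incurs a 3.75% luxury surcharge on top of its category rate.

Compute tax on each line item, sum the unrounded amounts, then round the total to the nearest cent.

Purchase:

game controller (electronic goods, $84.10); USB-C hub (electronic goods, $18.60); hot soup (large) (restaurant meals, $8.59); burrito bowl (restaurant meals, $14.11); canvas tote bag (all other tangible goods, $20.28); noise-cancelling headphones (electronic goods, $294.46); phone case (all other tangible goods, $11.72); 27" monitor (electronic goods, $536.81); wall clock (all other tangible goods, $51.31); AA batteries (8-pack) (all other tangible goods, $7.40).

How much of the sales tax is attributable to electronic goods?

Game controller $84.10: electronic goods → 6.75% → $5.67675
USB-C hub $18.60: electronic goods → 6.75% → $1.2555
Noise-cancelling headphones $294.46: electronic goods → 6.75% → $19.87605
27" monitor $536.81: electronic goods → 6.75% + 3.75% surcharge = 10.5% → $56.36505
Tax on electronic goods: unrounded sum = $83.17335 → $83.17

$83.17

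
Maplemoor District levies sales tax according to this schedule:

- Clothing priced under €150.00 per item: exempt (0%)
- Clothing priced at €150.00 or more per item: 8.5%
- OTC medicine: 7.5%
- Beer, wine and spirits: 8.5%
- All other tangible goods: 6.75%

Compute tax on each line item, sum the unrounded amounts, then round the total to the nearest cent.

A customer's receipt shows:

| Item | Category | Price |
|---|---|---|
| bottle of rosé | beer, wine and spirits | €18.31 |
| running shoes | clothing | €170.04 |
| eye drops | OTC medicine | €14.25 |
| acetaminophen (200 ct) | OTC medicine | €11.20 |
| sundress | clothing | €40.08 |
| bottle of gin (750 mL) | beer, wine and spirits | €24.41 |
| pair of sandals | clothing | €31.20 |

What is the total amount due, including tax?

€329.48

Bottle of rosé €18.31: beer, wine and spirits → 8.5% → €1.55635
Running shoes €170.04: clothing, €150.00 or more → 8.5% → €14.4534
Eye drops €14.25: OTC medicine → 7.5% → €1.06875
Acetaminophen (200 ct) €11.20: OTC medicine → 7.5% → €0.84
Sundress €40.08: clothing, under €150.00 → 0% → €0.00
Bottle of gin (750 mL) €24.41: beer, wine and spirits → 8.5% → €2.07485
Pair of sandals €31.20: clothing, under €150.00 → 0% → €0.00
Subtotal = €309.49; unrounded tax = €19.99335 → €19.99; total due = €329.48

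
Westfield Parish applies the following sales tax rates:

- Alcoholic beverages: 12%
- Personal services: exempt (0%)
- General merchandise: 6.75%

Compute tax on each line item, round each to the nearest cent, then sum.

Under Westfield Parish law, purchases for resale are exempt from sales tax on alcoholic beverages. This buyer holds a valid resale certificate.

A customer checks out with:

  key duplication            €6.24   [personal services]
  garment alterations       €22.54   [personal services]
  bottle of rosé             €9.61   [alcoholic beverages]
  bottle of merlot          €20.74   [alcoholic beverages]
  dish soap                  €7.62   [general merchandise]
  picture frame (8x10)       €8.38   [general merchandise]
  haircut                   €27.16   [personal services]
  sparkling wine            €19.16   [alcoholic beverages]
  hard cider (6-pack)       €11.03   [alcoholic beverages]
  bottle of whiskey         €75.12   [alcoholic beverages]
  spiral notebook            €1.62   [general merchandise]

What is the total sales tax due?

Key duplication €6.24: personal services → 0% → €0.00
Garment alterations €22.54: personal services → 0% → €0.00
Bottle of rosé €9.61: alcoholic beverages, buyer-exempt → 0% → €0.00
Bottle of merlot €20.74: alcoholic beverages, buyer-exempt → 0% → €0.00
Dish soap €7.62: general merchandise → 6.75% → €0.51
Picture frame (8x10) €8.38: general merchandise → 6.75% → €0.57
Haircut €27.16: personal services → 0% → €0.00
Sparkling wine €19.16: alcoholic beverages, buyer-exempt → 0% → €0.00
Hard cider (6-pack) €11.03: alcoholic beverages, buyer-exempt → 0% → €0.00
Bottle of whiskey €75.12: alcoholic beverages, buyer-exempt → 0% → €0.00
Spiral notebook €1.62: general merchandise → 6.75% → €0.11
Total tax = €0.51 + €0.57 + €0.11 = €1.19

€1.19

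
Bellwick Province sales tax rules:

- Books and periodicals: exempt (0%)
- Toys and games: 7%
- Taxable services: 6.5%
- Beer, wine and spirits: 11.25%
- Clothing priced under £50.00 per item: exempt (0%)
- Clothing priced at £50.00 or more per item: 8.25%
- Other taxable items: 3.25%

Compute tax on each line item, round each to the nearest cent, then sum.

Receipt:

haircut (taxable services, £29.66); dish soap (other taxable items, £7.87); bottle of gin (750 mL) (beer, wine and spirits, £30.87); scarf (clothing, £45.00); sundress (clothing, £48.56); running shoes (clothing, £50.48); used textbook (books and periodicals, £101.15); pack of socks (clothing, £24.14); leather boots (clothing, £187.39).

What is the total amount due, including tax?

Haircut £29.66: taxable services → 6.5% → £1.93
Dish soap £7.87: other taxable items → 3.25% → £0.26
Bottle of gin (750 mL) £30.87: beer, wine and spirits → 11.25% → £3.47
Scarf £45.00: clothing, under £50.00 → 0% → £0.00
Sundress £48.56: clothing, under £50.00 → 0% → £0.00
Running shoes £50.48: clothing, £50.00 or more → 8.25% → £4.16
Used textbook £101.15: books and periodicals → 0% → £0.00
Pack of socks £24.14: clothing, under £50.00 → 0% → £0.00
Leather boots £187.39: clothing, £50.00 or more → 8.25% → £15.46
Subtotal = £525.12; tax = £25.28; total due = £550.40

£550.40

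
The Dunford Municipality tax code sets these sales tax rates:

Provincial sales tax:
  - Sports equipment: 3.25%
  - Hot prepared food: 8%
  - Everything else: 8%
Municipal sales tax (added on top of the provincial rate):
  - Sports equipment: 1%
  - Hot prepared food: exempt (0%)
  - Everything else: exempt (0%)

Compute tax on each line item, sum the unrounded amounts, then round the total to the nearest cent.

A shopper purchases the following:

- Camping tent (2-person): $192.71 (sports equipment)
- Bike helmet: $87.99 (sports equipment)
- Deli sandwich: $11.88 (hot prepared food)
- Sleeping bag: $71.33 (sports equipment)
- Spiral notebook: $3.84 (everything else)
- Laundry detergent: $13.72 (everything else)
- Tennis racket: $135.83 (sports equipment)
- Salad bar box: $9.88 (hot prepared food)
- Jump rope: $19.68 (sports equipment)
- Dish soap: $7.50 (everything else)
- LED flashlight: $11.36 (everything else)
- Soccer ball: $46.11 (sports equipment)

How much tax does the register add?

Camping tent (2-person) $192.71: sports equipment → 3.25% + 1% municipal = 4.25% → $8.190175
Bike helmet $87.99: sports equipment → 3.25% + 1% municipal = 4.25% → $3.739575
Deli sandwich $11.88: hot prepared food → 8% + 0% municipal = 8% → $0.9504
Sleeping bag $71.33: sports equipment → 3.25% + 1% municipal = 4.25% → $3.031525
Spiral notebook $3.84: everything else → 8% + 0% municipal = 8% → $0.3072
Laundry detergent $13.72: everything else → 8% + 0% municipal = 8% → $1.0976
Tennis racket $135.83: sports equipment → 3.25% + 1% municipal = 4.25% → $5.772775
Salad bar box $9.88: hot prepared food → 8% + 0% municipal = 8% → $0.7904
Jump rope $19.68: sports equipment → 3.25% + 1% municipal = 4.25% → $0.8364
Dish soap $7.50: everything else → 8% + 0% municipal = 8% → $0.60
LED flashlight $11.36: everything else → 8% + 0% municipal = 8% → $0.9088
Soccer ball $46.11: sports equipment → 3.25% + 1% municipal = 4.25% → $1.959675
Unrounded tax sum = $28.184525 → $28.18

$28.18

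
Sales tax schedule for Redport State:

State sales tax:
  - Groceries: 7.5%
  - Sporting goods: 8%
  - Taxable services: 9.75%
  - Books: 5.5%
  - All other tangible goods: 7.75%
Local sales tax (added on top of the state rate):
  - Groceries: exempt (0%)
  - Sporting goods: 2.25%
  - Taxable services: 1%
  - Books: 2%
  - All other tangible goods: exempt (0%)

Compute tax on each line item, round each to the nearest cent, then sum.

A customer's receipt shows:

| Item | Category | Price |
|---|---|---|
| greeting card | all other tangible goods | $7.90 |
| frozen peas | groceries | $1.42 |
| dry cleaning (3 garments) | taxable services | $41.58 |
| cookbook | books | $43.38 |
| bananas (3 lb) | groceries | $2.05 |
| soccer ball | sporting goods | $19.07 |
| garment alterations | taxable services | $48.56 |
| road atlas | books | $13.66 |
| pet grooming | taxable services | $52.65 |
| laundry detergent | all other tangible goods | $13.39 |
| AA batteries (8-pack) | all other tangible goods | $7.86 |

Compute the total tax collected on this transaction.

Greeting card $7.90: all other tangible goods → 7.75% + 0% local = 7.75% → $0.61
Frozen peas $1.42: groceries → 7.5% + 0% local = 7.5% → $0.11
Dry cleaning (3 garments) $41.58: taxable services → 9.75% + 1% local = 10.75% → $4.47
Cookbook $43.38: books → 5.5% + 2% local = 7.5% → $3.25
Bananas (3 lb) $2.05: groceries → 7.5% + 0% local = 7.5% → $0.15
Soccer ball $19.07: sporting goods → 8% + 2.25% local = 10.25% → $1.95
Garment alterations $48.56: taxable services → 9.75% + 1% local = 10.75% → $5.22
Road atlas $13.66: books → 5.5% + 2% local = 7.5% → $1.02
Pet grooming $52.65: taxable services → 9.75% + 1% local = 10.75% → $5.66
Laundry detergent $13.39: all other tangible goods → 7.75% + 0% local = 7.75% → $1.04
AA batteries (8-pack) $7.86: all other tangible goods → 7.75% + 0% local = 7.75% → $0.61
Total tax = $0.61 + $0.11 + $4.47 + $3.25 + $0.15 + $1.95 + $5.22 + $1.02 + $5.66 + $1.04 + $0.61 = $24.09

$24.09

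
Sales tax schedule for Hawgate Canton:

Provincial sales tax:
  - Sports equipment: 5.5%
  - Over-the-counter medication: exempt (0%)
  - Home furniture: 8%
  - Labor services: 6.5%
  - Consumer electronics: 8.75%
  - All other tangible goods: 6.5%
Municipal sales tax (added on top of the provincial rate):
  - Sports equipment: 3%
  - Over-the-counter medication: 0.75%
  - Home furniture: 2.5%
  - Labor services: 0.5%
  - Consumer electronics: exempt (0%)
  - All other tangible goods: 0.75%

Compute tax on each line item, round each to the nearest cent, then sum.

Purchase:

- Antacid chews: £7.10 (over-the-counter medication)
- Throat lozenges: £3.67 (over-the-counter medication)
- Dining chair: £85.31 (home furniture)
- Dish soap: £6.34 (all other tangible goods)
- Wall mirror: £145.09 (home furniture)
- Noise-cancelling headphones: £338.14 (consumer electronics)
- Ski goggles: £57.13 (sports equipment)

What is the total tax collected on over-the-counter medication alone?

Antacid chews £7.10: over-the-counter medication → 0% + 0.75% municipal = 0.75% → £0.05
Throat lozenges £3.67: over-the-counter medication → 0% + 0.75% municipal = 0.75% → £0.03
Tax on over-the-counter medication = £0.05 + £0.03 = £0.08

£0.08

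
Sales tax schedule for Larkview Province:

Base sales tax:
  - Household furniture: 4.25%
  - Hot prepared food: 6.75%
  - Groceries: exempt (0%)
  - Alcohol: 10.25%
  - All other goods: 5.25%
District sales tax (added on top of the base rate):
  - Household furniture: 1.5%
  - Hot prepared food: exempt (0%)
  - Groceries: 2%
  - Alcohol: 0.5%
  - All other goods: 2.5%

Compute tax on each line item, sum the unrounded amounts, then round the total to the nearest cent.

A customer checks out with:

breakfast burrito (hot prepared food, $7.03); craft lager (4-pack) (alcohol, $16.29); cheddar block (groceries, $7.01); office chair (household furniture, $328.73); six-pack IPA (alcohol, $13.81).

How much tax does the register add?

Breakfast burrito $7.03: hot prepared food → 6.75% + 0% district = 6.75% → $0.474525
Craft lager (4-pack) $16.29: alcohol → 10.25% + 0.5% district = 10.75% → $1.751175
Cheddar block $7.01: groceries → 0% + 2% district = 2% → $0.1402
Office chair $328.73: household furniture → 4.25% + 1.5% district = 5.75% → $18.901975
Six-pack IPA $13.81: alcohol → 10.25% + 0.5% district = 10.75% → $1.484575
Unrounded tax sum = $22.75245 → $22.75

$22.75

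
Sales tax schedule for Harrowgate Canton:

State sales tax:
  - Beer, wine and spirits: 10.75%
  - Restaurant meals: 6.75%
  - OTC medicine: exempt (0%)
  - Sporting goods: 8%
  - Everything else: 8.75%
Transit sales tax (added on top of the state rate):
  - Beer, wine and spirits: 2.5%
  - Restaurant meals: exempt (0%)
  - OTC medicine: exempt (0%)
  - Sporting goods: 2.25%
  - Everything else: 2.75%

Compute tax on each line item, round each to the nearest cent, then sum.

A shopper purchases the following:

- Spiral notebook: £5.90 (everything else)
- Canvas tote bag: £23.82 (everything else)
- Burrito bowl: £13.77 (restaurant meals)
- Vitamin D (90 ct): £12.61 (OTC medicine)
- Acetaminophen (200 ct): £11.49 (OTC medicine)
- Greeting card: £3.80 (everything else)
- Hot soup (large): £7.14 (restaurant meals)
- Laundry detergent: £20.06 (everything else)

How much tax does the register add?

£7.58

Spiral notebook £5.90: everything else → 8.75% + 2.75% transit = 11.5% → £0.68
Canvas tote bag £23.82: everything else → 8.75% + 2.75% transit = 11.5% → £2.74
Burrito bowl £13.77: restaurant meals → 6.75% + 0% transit = 6.75% → £0.93
Vitamin D (90 ct) £12.61: OTC medicine → 0% + 0% transit = 0% → £0.00
Acetaminophen (200 ct) £11.49: OTC medicine → 0% + 0% transit = 0% → £0.00
Greeting card £3.80: everything else → 8.75% + 2.75% transit = 11.5% → £0.44
Hot soup (large) £7.14: restaurant meals → 6.75% + 0% transit = 6.75% → £0.48
Laundry detergent £20.06: everything else → 8.75% + 2.75% transit = 11.5% → £2.31
Total tax = £0.68 + £2.74 + £0.93 + £0.44 + £0.48 + £2.31 = £7.58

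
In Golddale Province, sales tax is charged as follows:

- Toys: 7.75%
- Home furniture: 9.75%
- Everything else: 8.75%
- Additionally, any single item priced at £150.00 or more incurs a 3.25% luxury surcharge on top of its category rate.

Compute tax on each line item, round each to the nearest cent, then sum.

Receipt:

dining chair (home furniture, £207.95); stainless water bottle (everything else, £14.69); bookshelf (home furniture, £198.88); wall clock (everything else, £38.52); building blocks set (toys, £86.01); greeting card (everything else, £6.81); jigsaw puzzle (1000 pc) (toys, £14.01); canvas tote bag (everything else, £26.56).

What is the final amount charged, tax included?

£661.65

Dining chair £207.95: home furniture → 9.75% + 3.25% surcharge = 13% → £27.03
Stainless water bottle £14.69: everything else → 8.75% → £1.29
Bookshelf £198.88: home furniture → 9.75% + 3.25% surcharge = 13% → £25.85
Wall clock £38.52: everything else → 8.75% → £3.37
Building blocks set £86.01: toys → 7.75% → £6.67
Greeting card £6.81: everything else → 8.75% → £0.60
Jigsaw puzzle (1000 pc) £14.01: toys → 7.75% → £1.09
Canvas tote bag £26.56: everything else → 8.75% → £2.32
Subtotal = £593.43; tax = £68.22; total due = £661.65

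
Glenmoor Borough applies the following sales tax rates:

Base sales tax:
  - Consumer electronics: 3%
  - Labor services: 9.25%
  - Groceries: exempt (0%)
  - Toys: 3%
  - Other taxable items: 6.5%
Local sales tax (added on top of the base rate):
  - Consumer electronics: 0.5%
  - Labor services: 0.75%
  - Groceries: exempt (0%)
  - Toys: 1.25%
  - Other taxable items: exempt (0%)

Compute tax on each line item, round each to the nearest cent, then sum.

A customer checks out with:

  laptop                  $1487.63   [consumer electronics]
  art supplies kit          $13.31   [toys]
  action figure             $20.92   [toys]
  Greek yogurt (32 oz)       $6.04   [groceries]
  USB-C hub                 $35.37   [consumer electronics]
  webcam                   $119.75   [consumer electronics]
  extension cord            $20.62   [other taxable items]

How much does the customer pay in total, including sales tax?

Laptop $1487.63: consumer electronics → 3% + 0.5% local = 3.5% → $52.07
Art supplies kit $13.31: toys → 3% + 1.25% local = 4.25% → $0.57
Action figure $20.92: toys → 3% + 1.25% local = 4.25% → $0.89
Greek yogurt (32 oz) $6.04: groceries → 0% + 0% local = 0% → $0.00
USB-C hub $35.37: consumer electronics → 3% + 0.5% local = 3.5% → $1.24
Webcam $119.75: consumer electronics → 3% + 0.5% local = 3.5% → $4.19
Extension cord $20.62: other taxable items → 6.5% + 0% local = 6.5% → $1.34
Subtotal = $1703.64; tax = $60.30; total due = $1763.94

$1763.94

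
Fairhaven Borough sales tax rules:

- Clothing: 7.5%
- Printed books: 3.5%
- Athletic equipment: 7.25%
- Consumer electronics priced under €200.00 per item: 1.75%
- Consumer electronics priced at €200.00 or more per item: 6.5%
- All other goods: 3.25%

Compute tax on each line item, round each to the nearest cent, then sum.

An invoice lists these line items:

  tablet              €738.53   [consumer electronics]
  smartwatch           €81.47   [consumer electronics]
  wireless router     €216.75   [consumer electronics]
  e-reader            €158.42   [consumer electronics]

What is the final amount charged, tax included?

Tablet €738.53: consumer electronics, €200.00 or more → 6.5% → €48.00
Smartwatch €81.47: consumer electronics, under €200.00 → 1.75% → €1.43
Wireless router €216.75: consumer electronics, €200.00 or more → 6.5% → €14.09
E-reader €158.42: consumer electronics, under €200.00 → 1.75% → €2.77
Subtotal = €1195.17; tax = €66.29; total due = €1261.46

€1261.46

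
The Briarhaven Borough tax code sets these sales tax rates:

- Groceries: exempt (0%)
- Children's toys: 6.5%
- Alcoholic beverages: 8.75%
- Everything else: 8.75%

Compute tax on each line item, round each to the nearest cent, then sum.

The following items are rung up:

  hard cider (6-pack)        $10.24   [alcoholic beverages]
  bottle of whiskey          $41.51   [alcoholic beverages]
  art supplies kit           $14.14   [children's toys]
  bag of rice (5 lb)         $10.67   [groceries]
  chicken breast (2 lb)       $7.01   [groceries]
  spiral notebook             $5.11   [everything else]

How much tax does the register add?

$5.90

Hard cider (6-pack) $10.24: alcoholic beverages → 8.75% → $0.90
Bottle of whiskey $41.51: alcoholic beverages → 8.75% → $3.63
Art supplies kit $14.14: children's toys → 6.5% → $0.92
Bag of rice (5 lb) $10.67: groceries → 0% → $0.00
Chicken breast (2 lb) $7.01: groceries → 0% → $0.00
Spiral notebook $5.11: everything else → 8.75% → $0.45
Total tax = $0.90 + $3.63 + $0.92 + $0.45 = $5.90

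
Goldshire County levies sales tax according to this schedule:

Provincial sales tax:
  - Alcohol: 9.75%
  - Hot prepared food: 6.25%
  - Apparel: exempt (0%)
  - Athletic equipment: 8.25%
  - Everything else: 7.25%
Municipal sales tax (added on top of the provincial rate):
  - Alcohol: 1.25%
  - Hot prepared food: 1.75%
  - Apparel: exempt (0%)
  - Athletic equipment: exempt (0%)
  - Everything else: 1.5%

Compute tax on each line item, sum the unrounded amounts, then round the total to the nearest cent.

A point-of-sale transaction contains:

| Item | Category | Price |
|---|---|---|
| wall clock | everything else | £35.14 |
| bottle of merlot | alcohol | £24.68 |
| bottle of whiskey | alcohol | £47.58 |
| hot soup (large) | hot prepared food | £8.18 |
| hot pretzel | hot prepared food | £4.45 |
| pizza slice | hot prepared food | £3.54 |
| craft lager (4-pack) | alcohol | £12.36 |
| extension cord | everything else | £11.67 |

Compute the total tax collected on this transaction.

£14.70

Wall clock £35.14: everything else → 7.25% + 1.5% municipal = 8.75% → £3.07475
Bottle of merlot £24.68: alcohol → 9.75% + 1.25% municipal = 11% → £2.7148
Bottle of whiskey £47.58: alcohol → 9.75% + 1.25% municipal = 11% → £5.2338
Hot soup (large) £8.18: hot prepared food → 6.25% + 1.75% municipal = 8% → £0.6544
Hot pretzel £4.45: hot prepared food → 6.25% + 1.75% municipal = 8% → £0.356
Pizza slice £3.54: hot prepared food → 6.25% + 1.75% municipal = 8% → £0.2832
Craft lager (4-pack) £12.36: alcohol → 9.75% + 1.25% municipal = 11% → £1.3596
Extension cord £11.67: everything else → 7.25% + 1.5% municipal = 8.75% → £1.021125
Unrounded tax sum = £14.697675 → £14.70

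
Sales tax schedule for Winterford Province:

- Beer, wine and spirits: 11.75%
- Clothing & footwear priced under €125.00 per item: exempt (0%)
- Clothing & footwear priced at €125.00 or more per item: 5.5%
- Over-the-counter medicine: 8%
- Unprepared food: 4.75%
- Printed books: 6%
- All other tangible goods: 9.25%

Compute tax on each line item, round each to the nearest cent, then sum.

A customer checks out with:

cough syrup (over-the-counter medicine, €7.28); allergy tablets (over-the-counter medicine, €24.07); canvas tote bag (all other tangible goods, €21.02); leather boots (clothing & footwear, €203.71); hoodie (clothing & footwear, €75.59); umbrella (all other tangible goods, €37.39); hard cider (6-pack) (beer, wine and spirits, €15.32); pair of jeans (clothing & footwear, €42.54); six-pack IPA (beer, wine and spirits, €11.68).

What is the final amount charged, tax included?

Cough syrup €7.28: over-the-counter medicine → 8% → €0.58
Allergy tablets €24.07: over-the-counter medicine → 8% → €1.93
Canvas tote bag €21.02: all other tangible goods → 9.25% → €1.94
Leather boots €203.71: clothing & footwear, €125.00 or more → 5.5% → €11.20
Hoodie €75.59: clothing & footwear, under €125.00 → 0% → €0.00
Umbrella €37.39: all other tangible goods → 9.25% → €3.46
Hard cider (6-pack) €15.32: beer, wine and spirits → 11.75% → €1.80
Pair of jeans €42.54: clothing & footwear, under €125.00 → 0% → €0.00
Six-pack IPA €11.68: beer, wine and spirits → 11.75% → €1.37
Subtotal = €438.60; tax = €22.28; total due = €460.88

€460.88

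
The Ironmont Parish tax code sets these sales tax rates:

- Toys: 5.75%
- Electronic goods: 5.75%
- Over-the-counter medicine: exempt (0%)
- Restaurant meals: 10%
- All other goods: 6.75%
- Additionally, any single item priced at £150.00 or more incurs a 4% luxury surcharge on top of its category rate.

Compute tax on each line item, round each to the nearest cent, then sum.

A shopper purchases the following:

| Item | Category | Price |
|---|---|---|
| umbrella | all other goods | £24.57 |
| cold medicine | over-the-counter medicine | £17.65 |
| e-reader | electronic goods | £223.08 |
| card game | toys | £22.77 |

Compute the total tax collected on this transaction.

Umbrella £24.57: all other goods → 6.75% → £1.66
Cold medicine £17.65: over-the-counter medicine → 0% → £0.00
E-reader £223.08: electronic goods → 5.75% + 4% surcharge = 9.75% → £21.75
Card game £22.77: toys → 5.75% → £1.31
Total tax = £1.66 + £21.75 + £1.31 = £24.72

£24.72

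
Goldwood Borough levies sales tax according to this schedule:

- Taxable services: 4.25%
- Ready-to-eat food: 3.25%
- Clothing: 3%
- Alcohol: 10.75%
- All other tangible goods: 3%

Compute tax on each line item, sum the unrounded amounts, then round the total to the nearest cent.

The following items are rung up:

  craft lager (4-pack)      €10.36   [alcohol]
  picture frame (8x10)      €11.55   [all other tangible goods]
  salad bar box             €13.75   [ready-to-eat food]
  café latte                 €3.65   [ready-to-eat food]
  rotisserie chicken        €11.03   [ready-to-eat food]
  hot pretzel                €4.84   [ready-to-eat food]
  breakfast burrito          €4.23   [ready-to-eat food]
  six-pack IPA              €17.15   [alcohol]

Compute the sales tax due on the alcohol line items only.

Craft lager (4-pack) €10.36: alcohol → 10.75% → €1.1137
Six-pack IPA €17.15: alcohol → 10.75% → €1.843625
Tax on alcohol: unrounded sum = €2.957325 → €2.96

€2.96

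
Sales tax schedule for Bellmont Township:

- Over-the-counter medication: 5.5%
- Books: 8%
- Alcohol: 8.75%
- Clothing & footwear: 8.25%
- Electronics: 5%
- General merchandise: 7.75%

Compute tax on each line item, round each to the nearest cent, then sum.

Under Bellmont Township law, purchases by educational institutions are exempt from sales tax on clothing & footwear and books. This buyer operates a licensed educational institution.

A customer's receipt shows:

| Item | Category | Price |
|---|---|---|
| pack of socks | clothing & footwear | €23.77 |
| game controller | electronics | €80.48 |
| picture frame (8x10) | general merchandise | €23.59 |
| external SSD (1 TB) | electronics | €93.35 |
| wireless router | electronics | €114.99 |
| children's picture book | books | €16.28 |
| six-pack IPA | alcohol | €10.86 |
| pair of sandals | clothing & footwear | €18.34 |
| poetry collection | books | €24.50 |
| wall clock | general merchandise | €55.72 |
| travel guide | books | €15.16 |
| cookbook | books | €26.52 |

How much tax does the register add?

€21.54

Pack of socks €23.77: clothing & footwear, buyer-exempt → 0% → €0.00
Game controller €80.48: electronics → 5% → €4.02
Picture frame (8x10) €23.59: general merchandise → 7.75% → €1.83
External SSD (1 TB) €93.35: electronics → 5% → €4.67
Wireless router €114.99: electronics → 5% → €5.75
Children's picture book €16.28: books, buyer-exempt → 0% → €0.00
Six-pack IPA €10.86: alcohol → 8.75% → €0.95
Pair of sandals €18.34: clothing & footwear, buyer-exempt → 0% → €0.00
Poetry collection €24.50: books, buyer-exempt → 0% → €0.00
Wall clock €55.72: general merchandise → 7.75% → €4.32
Travel guide €15.16: books, buyer-exempt → 0% → €0.00
Cookbook €26.52: books, buyer-exempt → 0% → €0.00
Total tax = €4.02 + €1.83 + €4.67 + €5.75 + €0.95 + €4.32 = €21.54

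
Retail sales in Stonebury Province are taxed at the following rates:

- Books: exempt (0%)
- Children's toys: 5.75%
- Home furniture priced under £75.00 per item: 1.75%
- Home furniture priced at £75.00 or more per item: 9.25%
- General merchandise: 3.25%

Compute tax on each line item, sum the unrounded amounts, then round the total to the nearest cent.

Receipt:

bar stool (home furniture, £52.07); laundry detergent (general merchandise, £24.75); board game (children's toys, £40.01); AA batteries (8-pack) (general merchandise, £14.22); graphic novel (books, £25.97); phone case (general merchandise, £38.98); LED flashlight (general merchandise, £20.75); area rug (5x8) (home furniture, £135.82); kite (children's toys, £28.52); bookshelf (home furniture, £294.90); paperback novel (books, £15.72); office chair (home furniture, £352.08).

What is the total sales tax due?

Bar stool £52.07: home furniture, under £75.00 → 1.75% → £0.911225
Laundry detergent £24.75: general merchandise → 3.25% → £0.804375
Board game £40.01: children's toys → 5.75% → £2.300575
AA batteries (8-pack) £14.22: general merchandise → 3.25% → £0.46215
Graphic novel £25.97: books → 0% → £0.00
Phone case £38.98: general merchandise → 3.25% → £1.26685
LED flashlight £20.75: general merchandise → 3.25% → £0.674375
Area rug (5x8) £135.82: home furniture, £75.00 or more → 9.25% → £12.56335
Kite £28.52: children's toys → 5.75% → £1.6399
Bookshelf £294.90: home furniture, £75.00 or more → 9.25% → £27.27825
Paperback novel £15.72: books → 0% → £0.00
Office chair £352.08: home furniture, £75.00 or more → 9.25% → £32.5674
Unrounded tax sum = £80.46845 → £80.47

£80.47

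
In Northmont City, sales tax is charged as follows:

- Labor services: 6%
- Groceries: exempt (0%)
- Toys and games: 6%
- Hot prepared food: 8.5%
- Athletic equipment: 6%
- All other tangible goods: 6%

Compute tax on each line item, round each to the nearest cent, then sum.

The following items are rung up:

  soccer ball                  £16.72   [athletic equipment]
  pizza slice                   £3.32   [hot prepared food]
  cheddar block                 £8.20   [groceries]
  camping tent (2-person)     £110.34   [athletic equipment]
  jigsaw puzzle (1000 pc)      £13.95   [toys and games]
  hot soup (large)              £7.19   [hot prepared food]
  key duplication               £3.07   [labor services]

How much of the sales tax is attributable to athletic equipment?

£7.62

Soccer ball £16.72: athletic equipment → 6% → £1.00
Camping tent (2-person) £110.34: athletic equipment → 6% → £6.62
Tax on athletic equipment = £1.00 + £6.62 = £7.62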